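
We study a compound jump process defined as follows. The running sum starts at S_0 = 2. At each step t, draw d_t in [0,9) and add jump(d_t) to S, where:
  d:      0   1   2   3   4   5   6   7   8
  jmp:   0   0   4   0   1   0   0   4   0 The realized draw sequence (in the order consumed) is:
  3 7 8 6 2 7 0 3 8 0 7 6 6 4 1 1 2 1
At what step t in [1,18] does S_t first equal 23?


t=0: S=2, d=3, jump=0, S_1=2
t=1: S=2, d=7, jump=4, S_2=6
t=2: S=6, d=8, jump=0, S_3=6
t=3: S=6, d=6, jump=0, S_4=6
t=4: S=6, d=2, jump=4, S_5=10
t=5: S=10, d=7, jump=4, S_6=14
t=6: S=14, d=0, jump=0, S_7=14
t=7: S=14, d=3, jump=0, S_8=14
t=8: S=14, d=8, jump=0, S_9=14
t=9: S=14, d=0, jump=0, S_10=14
t=10: S=14, d=7, jump=4, S_11=18
t=11: S=18, d=6, jump=0, S_12=18
t=12: S=18, d=6, jump=0, S_13=18
t=13: S=18, d=4, jump=1, S_14=19
t=14: S=19, d=1, jump=0, S_15=19
t=15: S=19, d=1, jump=0, S_16=19
t=16: S=19, d=2, jump=4, S_17=23
t=17: S=23, d=1, jump=0, S_18=23

17


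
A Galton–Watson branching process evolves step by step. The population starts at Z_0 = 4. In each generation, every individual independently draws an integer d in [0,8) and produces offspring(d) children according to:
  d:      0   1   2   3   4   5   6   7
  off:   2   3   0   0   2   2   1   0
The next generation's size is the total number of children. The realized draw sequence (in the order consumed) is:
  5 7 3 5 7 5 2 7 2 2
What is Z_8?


0

gen 0: Z_0=4, draws=[5, 7, 3, 5], offspring=[2, 0, 0, 2], Z_1=4
gen 1: Z_1=4, draws=[7, 5, 2, 7], offspring=[0, 2, 0, 0], Z_2=2
gen 2: Z_2=2, draws=[2, 2], offspring=[0, 0], Z_3=0
gen 3: Z_3=0, draws=[], offspring=[], Z_4=0
gen 4: Z_4=0, draws=[], offspring=[], Z_5=0
gen 5: Z_5=0, draws=[], offspring=[], Z_6=0
gen 6: Z_6=0, draws=[], offspring=[], Z_7=0
gen 7: Z_7=0, draws=[], offspring=[], Z_8=0


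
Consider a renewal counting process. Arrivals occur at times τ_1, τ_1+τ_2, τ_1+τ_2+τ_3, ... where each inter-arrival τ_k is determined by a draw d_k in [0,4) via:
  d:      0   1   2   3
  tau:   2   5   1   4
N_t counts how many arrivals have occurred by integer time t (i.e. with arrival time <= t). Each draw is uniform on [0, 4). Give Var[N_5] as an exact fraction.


579559/1048576

Inter-arrival values over d=0..3: [2, 5, 1, 4]
Each d has probability 1/4, so the pmf of τ is: f(1) = 1/4, f(2) = 1/4, f(4) = 1/4, f(5) = 1/4
Let p_n(j) = P(N_n = j), with p_0 = [1]. Condition on τ_1: p_n(0) = P(τ > n), and for j >= 1, p_n(j) = Σ_{k<=n} f(k)·p_{n−k}(j−1)
p_1 = [3/4, 1/4]  (j = 0..1)
p_2 = [1/2, 7/16, 1/16]  (j = 0..2)
p_3 = [1/2, 5/16, 11/64, 1/64]  (j = 0..3)
p_4 = [1/4, 1/2, 3/16, 15/256, 1/256]  (j = 0..4)
p_5 = [0, 5/8, 17/64, 23/256, 19/1024, 1/1024]  (j = 0..5)
E[N_5] = Σ j·p_5(j) = 1541/1024;  E[N_5²] = Σ j²·p_5(j) = 2885/1024
Var[N_5] = 2885/1024 − (1541/1024)² = 579559/1048576


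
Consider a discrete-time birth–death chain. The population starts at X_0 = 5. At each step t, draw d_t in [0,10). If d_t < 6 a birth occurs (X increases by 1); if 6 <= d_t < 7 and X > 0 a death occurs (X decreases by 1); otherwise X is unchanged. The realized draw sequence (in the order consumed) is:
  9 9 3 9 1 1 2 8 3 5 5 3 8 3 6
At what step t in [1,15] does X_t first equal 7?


t=0: X=5, d=9 → hold, X_1=5
t=1: X=5, d=9 → hold, X_2=5
t=2: X=5, d=3 → birth, X_3=6
t=3: X=6, d=9 → hold, X_4=6
t=4: X=6, d=1 → birth, X_5=7
t=5: X=7, d=1 → birth, X_6=8
t=6: X=8, d=2 → birth, X_7=9
t=7: X=9, d=8 → hold, X_8=9
t=8: X=9, d=3 → birth, X_9=10
t=9: X=10, d=5 → birth, X_10=11
t=10: X=11, d=5 → birth, X_11=12
t=11: X=12, d=3 → birth, X_12=13
t=12: X=13, d=8 → hold, X_13=13
t=13: X=13, d=3 → birth, X_14=14
t=14: X=14, d=6 → death, X_15=13

5


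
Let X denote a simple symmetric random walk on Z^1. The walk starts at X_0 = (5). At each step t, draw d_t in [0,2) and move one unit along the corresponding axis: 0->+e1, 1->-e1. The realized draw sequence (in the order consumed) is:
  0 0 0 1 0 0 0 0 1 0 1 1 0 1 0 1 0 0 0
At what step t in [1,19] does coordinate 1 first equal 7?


t=0: X=(5), d=0 → +e1, X_1=(6)
t=1: X=(6), d=0 → +e1, X_2=(7)
t=2: X=(7), d=0 → +e1, X_3=(8)
t=3: X=(8), d=1 → -e1, X_4=(7)
t=4: X=(7), d=0 → +e1, X_5=(8)
t=5: X=(8), d=0 → +e1, X_6=(9)
t=6: X=(9), d=0 → +e1, X_7=(10)
t=7: X=(10), d=0 → +e1, X_8=(11)
t=8: X=(11), d=1 → -e1, X_9=(10)
t=9: X=(10), d=0 → +e1, X_10=(11)
t=10: X=(11), d=1 → -e1, X_11=(10)
t=11: X=(10), d=1 → -e1, X_12=(9)
t=12: X=(9), d=0 → +e1, X_13=(10)
t=13: X=(10), d=1 → -e1, X_14=(9)
t=14: X=(9), d=0 → +e1, X_15=(10)
t=15: X=(10), d=1 → -e1, X_16=(9)
t=16: X=(9), d=0 → +e1, X_17=(10)
t=17: X=(10), d=0 → +e1, X_18=(11)
t=18: X=(11), d=0 → +e1, X_19=(12)

2


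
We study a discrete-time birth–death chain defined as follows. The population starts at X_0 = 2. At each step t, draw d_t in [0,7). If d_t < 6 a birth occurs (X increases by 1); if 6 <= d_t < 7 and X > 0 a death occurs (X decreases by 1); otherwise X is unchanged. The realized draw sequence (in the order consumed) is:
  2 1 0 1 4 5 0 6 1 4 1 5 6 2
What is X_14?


t=0: X=2, d=2 → birth, X_1=3
t=1: X=3, d=1 → birth, X_2=4
t=2: X=4, d=0 → birth, X_3=5
t=3: X=5, d=1 → birth, X_4=6
t=4: X=6, d=4 → birth, X_5=7
t=5: X=7, d=5 → birth, X_6=8
t=6: X=8, d=0 → birth, X_7=9
t=7: X=9, d=6 → death, X_8=8
t=8: X=8, d=1 → birth, X_9=9
t=9: X=9, d=4 → birth, X_10=10
t=10: X=10, d=1 → birth, X_11=11
t=11: X=11, d=5 → birth, X_12=12
t=12: X=12, d=6 → death, X_13=11
t=13: X=11, d=2 → birth, X_14=12

12


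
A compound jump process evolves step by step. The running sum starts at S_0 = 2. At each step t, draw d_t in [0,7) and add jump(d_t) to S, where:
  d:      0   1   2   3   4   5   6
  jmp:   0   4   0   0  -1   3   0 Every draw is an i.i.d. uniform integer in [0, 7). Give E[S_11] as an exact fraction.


Outcome values over d=0..6: [0, 4, 0, 0, -1, 3, 0]
Σy = 6, Σy² = 26, M = 7
μ = 6/7 = 6/7,  σ² = 26/7 − (6/7)² = 146/49
E[S_11] = 2 + 11·(6/7) = 80/7

80/7


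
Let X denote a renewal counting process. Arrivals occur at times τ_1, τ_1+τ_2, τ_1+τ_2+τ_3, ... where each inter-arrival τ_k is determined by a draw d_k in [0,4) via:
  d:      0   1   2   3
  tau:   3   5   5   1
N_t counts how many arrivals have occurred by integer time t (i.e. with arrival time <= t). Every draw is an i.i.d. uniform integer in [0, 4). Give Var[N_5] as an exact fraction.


Inter-arrival values over d=0..3: [3, 5, 5, 1]
Each d has probability 1/4, so the pmf of τ is: f(1) = 1/4, f(3) = 1/4, f(5) = 1/2
Let p_n(j) = P(N_n = j), with p_0 = [1]. Condition on τ_1: p_n(0) = P(τ > n), and for j >= 1, p_n(j) = Σ_{k<=n} f(k)·p_{n−k}(j−1)
p_1 = [3/4, 1/4]  (j = 0..1)
p_2 = [3/4, 3/16, 1/16]  (j = 0..2)
p_3 = [1/2, 7/16, 3/64, 1/64]  (j = 0..3)
p_4 = [1/2, 5/16, 11/64, 3/256, 1/256]  (j = 0..4)
p_5 = [0, 13/16, 1/8, 15/256, 3/1024, 1/1024]  (j = 0..5)
E[N_5] = Σ j·p_5(j) = 1285/1024;  E[N_5²] = Σ j²·p_5(j) = 1957/1024
Var[N_5] = 1957/1024 − (1285/1024)² = 352743/1048576

352743/1048576


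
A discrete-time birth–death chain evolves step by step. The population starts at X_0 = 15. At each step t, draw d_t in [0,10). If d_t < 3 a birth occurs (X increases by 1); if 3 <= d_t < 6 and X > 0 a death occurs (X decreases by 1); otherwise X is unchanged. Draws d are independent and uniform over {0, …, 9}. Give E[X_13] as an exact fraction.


15

X can drop by at most 1 per step and X_0 = 15 > T = 13, so X_t >= 15 − t >= 2 > 0 for every t <= 13: the floor at 0 (the 'and X > 0' condition) never binds. Hence X_13 = X_0 + Σ_{t<13} Y_t with i.i.d. increments Y_t = y(d_t) ∈ {+1, −1, 0}.
Outcome values over d=0..9: [1, 1, 1, -1, -1, -1, 0, 0, 0, 0]
Σy = 0, Σy² = 6, M = 10
μ = 0/10 = 0,  σ² = 6/10 − (0)² = 3/5
E[X_13] = 15 + 13·(0) = 15


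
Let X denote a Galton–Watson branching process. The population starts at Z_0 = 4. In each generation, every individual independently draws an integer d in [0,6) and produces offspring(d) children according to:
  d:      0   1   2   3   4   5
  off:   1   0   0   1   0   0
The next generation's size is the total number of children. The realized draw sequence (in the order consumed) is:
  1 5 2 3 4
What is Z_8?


gen 0: Z_0=4, draws=[1, 5, 2, 3], offspring=[0, 0, 0, 1], Z_1=1
gen 1: Z_1=1, draws=[4], offspring=[0], Z_2=0
gen 2: Z_2=0, draws=[], offspring=[], Z_3=0
gen 3: Z_3=0, draws=[], offspring=[], Z_4=0
gen 4: Z_4=0, draws=[], offspring=[], Z_5=0
gen 5: Z_5=0, draws=[], offspring=[], Z_6=0
gen 6: Z_6=0, draws=[], offspring=[], Z_7=0
gen 7: Z_7=0, draws=[], offspring=[], Z_8=0

0


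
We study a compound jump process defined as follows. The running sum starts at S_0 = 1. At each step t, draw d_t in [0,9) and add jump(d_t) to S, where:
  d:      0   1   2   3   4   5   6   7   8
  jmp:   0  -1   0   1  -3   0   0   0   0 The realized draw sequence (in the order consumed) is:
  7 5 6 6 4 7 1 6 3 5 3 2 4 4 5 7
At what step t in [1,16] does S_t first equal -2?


5

t=0: S=1, d=7, jump=0, S_1=1
t=1: S=1, d=5, jump=0, S_2=1
t=2: S=1, d=6, jump=0, S_3=1
t=3: S=1, d=6, jump=0, S_4=1
t=4: S=1, d=4, jump=-3, S_5=-2
t=5: S=-2, d=7, jump=0, S_6=-2
t=6: S=-2, d=1, jump=-1, S_7=-3
t=7: S=-3, d=6, jump=0, S_8=-3
t=8: S=-3, d=3, jump=1, S_9=-2
t=9: S=-2, d=5, jump=0, S_10=-2
t=10: S=-2, d=3, jump=1, S_11=-1
t=11: S=-1, d=2, jump=0, S_12=-1
t=12: S=-1, d=4, jump=-3, S_13=-4
t=13: S=-4, d=4, jump=-3, S_14=-7
t=14: S=-7, d=5, jump=0, S_15=-7
t=15: S=-7, d=7, jump=0, S_16=-7


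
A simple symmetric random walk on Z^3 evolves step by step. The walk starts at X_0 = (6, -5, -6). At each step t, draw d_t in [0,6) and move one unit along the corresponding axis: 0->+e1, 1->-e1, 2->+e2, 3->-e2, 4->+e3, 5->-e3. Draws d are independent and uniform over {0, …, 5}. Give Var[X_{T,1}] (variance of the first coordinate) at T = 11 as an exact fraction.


Outcome values over d=0..5: [1, -1, 0, 0, 0, 0]
Σy = 0, Σy² = 2, M = 6
μ = 0/6 = 0,  σ² = 2/6 − (0)² = 1/3
Independent increments: Var[X_11] = 11·σ² = 11·(1/3) = 11/3

11/3


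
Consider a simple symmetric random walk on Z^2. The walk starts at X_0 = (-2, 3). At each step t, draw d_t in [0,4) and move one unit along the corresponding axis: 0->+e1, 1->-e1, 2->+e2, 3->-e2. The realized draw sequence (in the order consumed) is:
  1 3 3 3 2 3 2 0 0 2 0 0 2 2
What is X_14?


t=0: X=(-2, 3), d=1 → -e1, X_1=(-3, 3)
t=1: X=(-3, 3), d=3 → -e2, X_2=(-3, 2)
t=2: X=(-3, 2), d=3 → -e2, X_3=(-3, 1)
t=3: X=(-3, 1), d=3 → -e2, X_4=(-3, 0)
t=4: X=(-3, 0), d=2 → +e2, X_5=(-3, 1)
t=5: X=(-3, 1), d=3 → -e2, X_6=(-3, 0)
t=6: X=(-3, 0), d=2 → +e2, X_7=(-3, 1)
t=7: X=(-3, 1), d=0 → +e1, X_8=(-2, 1)
t=8: X=(-2, 1), d=0 → +e1, X_9=(-1, 1)
t=9: X=(-1, 1), d=2 → +e2, X_10=(-1, 2)
t=10: X=(-1, 2), d=0 → +e1, X_11=(0, 2)
t=11: X=(0, 2), d=0 → +e1, X_12=(1, 2)
t=12: X=(1, 2), d=2 → +e2, X_13=(1, 3)
t=13: X=(1, 3), d=2 → +e2, X_14=(1, 4)

(1, 4)


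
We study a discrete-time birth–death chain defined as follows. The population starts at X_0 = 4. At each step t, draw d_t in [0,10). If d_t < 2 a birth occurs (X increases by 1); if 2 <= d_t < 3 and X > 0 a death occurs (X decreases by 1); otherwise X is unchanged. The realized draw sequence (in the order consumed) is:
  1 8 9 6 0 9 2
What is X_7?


t=0: X=4, d=1 → birth, X_1=5
t=1: X=5, d=8 → hold, X_2=5
t=2: X=5, d=9 → hold, X_3=5
t=3: X=5, d=6 → hold, X_4=5
t=4: X=5, d=0 → birth, X_5=6
t=5: X=6, d=9 → hold, X_6=6
t=6: X=6, d=2 → death, X_7=5

5


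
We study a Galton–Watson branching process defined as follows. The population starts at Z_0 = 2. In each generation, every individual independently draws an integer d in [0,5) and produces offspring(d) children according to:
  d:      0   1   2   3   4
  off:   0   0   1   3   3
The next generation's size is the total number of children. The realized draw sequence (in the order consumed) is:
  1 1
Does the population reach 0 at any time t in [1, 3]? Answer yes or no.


gen 0: Z_0=2, draws=[1, 1], offspring=[0, 0], Z_1=0
gen 1: Z_1=0, draws=[], offspring=[], Z_2=0
gen 2: Z_2=0, draws=[], offspring=[], Z_3=0

yes


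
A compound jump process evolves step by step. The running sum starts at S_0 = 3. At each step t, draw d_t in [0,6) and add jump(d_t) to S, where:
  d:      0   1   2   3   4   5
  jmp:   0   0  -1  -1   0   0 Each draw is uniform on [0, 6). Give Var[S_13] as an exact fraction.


26/9

Outcome values over d=0..5: [0, 0, -1, -1, 0, 0]
Σy = -2, Σy² = 2, M = 6
μ = -2/6 = -1/3,  σ² = 2/6 − (-1/3)² = 2/9
Independent increments: Var[S_13] = 13·σ² = 13·(2/9) = 26/9


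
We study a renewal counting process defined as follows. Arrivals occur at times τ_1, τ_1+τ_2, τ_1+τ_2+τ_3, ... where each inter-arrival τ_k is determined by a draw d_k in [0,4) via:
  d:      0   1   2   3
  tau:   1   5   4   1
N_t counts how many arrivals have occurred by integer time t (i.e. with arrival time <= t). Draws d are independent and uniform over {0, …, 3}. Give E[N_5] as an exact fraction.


55/32

Inter-arrival values over d=0..3: [1, 5, 4, 1]
Each d has probability 1/4, so the pmf of τ is: f(1) = 1/2, f(4) = 1/4, f(5) = 1/4
Renewal equation for m(n) = E[N_n]: condition on τ_1 = k (if k <= n, one arrival plus a fresh copy on the remaining n−k steps): m(n) = F(n) + Σ_{k<=n} f(k)·m(n−k), where F(n) = P(τ <= n) and m(0) = 0
m(1) = F(1) = 1/2
m(2) = F(2) + f(1)·m(1) = 1/2 + 1/2·1/2 = 3/4
m(3) = F(3) + f(1)·m(2) = 1/2 + 1/2·3/4 = 7/8
m(4) = F(4) + f(1)·m(3) = 3/4 + 1/2·7/8 = 19/16
m(5) = F(5) + f(1)·m(4) + f(4)·m(1) = 1 + 1/2·19/16 + 1/4·1/2 = 55/32
E[N_5] = m(5) = 55/32


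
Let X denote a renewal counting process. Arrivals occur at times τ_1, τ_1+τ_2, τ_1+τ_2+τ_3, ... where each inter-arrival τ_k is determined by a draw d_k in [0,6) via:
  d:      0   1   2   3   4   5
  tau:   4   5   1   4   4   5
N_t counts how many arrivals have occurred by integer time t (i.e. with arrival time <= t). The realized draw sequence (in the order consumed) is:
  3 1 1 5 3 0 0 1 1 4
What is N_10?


draw d_1=3: τ_1=4, arrival time A_1=4
draw d_2=1: τ_2=5, arrival time A_2=9
draw d_3=1: τ_3=5, arrival time A_3=14
draw d_4=5: τ_4=5, arrival time A_4=19
draw d_5=3: τ_5=4, arrival time A_5=23
draw d_6=0: τ_6=4, arrival time A_6=27
draw d_7=0: τ_7=4, arrival time A_7=31
draw d_8=1: τ_8=5, arrival time A_8=36
draw d_9=1: τ_9=5, arrival time A_9=41
draw d_10=4: τ_10=4, arrival time A_10=45
N_t over t=0..10: 0:0 1:0 2:0 3:0 4:1 5:1 6:1 7:1 8:1 9:2 10:2

2


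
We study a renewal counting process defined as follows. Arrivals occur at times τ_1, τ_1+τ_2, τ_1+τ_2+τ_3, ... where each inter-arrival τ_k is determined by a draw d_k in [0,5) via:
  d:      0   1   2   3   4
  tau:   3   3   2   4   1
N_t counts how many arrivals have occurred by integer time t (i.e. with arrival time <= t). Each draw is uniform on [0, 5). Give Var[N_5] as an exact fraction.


4513924/9765625

Inter-arrival values over d=0..4: [3, 3, 2, 4, 1]
Each d has probability 1/5, so the pmf of τ is: f(1) = 1/5, f(2) = 1/5, f(3) = 2/5, f(4) = 1/5
Let p_n(j) = P(N_n = j), with p_0 = [1]. Condition on τ_1: p_n(0) = P(τ > n), and for j >= 1, p_n(j) = Σ_{k<=n} f(k)·p_{n−k}(j−1)
p_1 = [4/5, 1/5]  (j = 0..1)
p_2 = [3/5, 9/25, 1/25]  (j = 0..2)
p_3 = [1/5, 17/25, 14/125, 1/125]  (j = 0..3)
p_4 = [0, 17/25, 36/125, 19/625, 1/625]  (j = 0..4)
p_5 = [0, 11/25, 57/125, 12/125, 24/3125, 1/3125]  (j = 0..5)
E[N_5] = Σ j·p_5(j) = 5226/3125;  E[N_5²] = Σ j²·p_5(j) = 10184/3125
Var[N_5] = 10184/3125 − (5226/3125)² = 4513924/9765625


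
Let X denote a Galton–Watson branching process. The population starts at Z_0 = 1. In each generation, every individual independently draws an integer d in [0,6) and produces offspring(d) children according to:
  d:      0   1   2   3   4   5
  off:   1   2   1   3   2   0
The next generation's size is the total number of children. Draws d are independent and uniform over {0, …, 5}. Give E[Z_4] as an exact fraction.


Outcome values over d=0..5: [1, 2, 1, 3, 2, 0]
Σy = 9, Σy² = 19, M = 6
μ = 9/6 = 3/2,  σ² = 19/6 − (3/2)² = 11/12
E[Z_0] = 1
E[Z_1] = 3/2·E[Z_0] = 3/2
E[Z_2] = 3/2·E[Z_1] = 9/4
E[Z_3] = 3/2·E[Z_2] = 27/8
E[Z_4] = 3/2·E[Z_3] = 81/16

81/16


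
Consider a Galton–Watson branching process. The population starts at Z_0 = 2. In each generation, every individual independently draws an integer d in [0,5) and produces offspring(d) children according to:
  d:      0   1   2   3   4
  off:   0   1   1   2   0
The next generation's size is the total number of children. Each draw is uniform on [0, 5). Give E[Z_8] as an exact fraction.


131072/390625

Outcome values over d=0..4: [0, 1, 1, 2, 0]
Σy = 4, Σy² = 6, M = 5
μ = 4/5 = 4/5,  σ² = 6/5 − (4/5)² = 14/25
E[Z_0] = 2
E[Z_1] = 4/5·E[Z_0] = 8/5
E[Z_2] = 4/5·E[Z_1] = 32/25
E[Z_3] = 4/5·E[Z_2] = 128/125
E[Z_4] = 4/5·E[Z_3] = 512/625
E[Z_5] = 4/5·E[Z_4] = 2048/3125
E[Z_6] = 4/5·E[Z_5] = 8192/15625
E[Z_7] = 4/5·E[Z_6] = 32768/78125
E[Z_8] = 4/5·E[Z_7] = 131072/390625


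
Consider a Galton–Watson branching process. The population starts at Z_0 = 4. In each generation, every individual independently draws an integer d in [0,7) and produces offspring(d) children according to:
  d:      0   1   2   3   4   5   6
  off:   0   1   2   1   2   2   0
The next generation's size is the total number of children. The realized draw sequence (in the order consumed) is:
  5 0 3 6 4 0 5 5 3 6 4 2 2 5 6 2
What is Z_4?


8

gen 0: Z_0=4, draws=[5, 0, 3, 6], offspring=[2, 0, 1, 0], Z_1=3
gen 1: Z_1=3, draws=[4, 0, 5], offspring=[2, 0, 2], Z_2=4
gen 2: Z_2=4, draws=[5, 3, 6, 4], offspring=[2, 1, 0, 2], Z_3=5
gen 3: Z_3=5, draws=[2, 2, 5, 6, 2], offspring=[2, 2, 2, 0, 2], Z_4=8


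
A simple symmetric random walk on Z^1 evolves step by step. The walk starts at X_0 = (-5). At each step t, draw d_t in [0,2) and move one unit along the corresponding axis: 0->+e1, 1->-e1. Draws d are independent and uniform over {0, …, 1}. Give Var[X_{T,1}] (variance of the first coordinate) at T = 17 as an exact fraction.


Outcome values over d=0..1: [1, -1]
Σy = 0, Σy² = 2, M = 2
μ = 0/2 = 0,  σ² = 2/2 − (0)² = 1
Independent increments: Var[X_17] = 17·σ² = 17·(1) = 17

17


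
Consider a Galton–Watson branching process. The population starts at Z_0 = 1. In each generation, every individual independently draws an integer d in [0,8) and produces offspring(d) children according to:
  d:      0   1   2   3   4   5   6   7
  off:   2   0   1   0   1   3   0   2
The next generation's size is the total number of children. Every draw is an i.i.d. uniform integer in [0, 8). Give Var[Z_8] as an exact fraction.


8920882192284495/281474976710656

Outcome values over d=0..7: [2, 0, 1, 0, 1, 3, 0, 2]
Σy = 9, Σy² = 19, M = 8
μ = 9/8 = 9/8,  σ² = 19/8 − (9/8)² = 71/64
V_0 = 0, E_0 = 1
V_1 = 71/64·E_0 + (9/8)²·V_0 = 71/64;  E_1 = 9/8
V_2 = 71/64·E_1 + (9/8)²·V_1 = 10863/4096;  E_2 = 81/64
V_3 = 71/64·E_2 + (9/8)²·V_2 = 1247967/262144;  E_3 = 729/512
V_4 = 71/64·E_3 + (9/8)²·V_3 = 127585935/16777216;  E_4 = 6561/4096
V_5 = 71/64·E_4 + (9/8)²·V_4 = 12242504511/1073741824;  E_5 = 59049/32768
V_6 = 71/64·E_5 + (9/8)²·V_5 = 1129022017263/68719476736;  E_6 = 531441/262144
V_7 = 71/64·E_6 + (9/8)²·V_6 = 101342082333087/4398046511104;  E_7 = 4782969/2097152
V_8 = 71/64·E_7 + (9/8)²·V_7 = 8920882192284495/281474976710656;  E_8 = 43046721/16777216


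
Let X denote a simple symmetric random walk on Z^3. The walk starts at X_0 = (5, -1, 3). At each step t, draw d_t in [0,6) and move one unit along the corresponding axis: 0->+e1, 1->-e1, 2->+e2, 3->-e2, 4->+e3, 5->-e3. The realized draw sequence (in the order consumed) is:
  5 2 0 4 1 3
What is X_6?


t=0: X=(5, -1, 3), d=5 → -e3, X_1=(5, -1, 2)
t=1: X=(5, -1, 2), d=2 → +e2, X_2=(5, 0, 2)
t=2: X=(5, 0, 2), d=0 → +e1, X_3=(6, 0, 2)
t=3: X=(6, 0, 2), d=4 → +e3, X_4=(6, 0, 3)
t=4: X=(6, 0, 3), d=1 → -e1, X_5=(5, 0, 3)
t=5: X=(5, 0, 3), d=3 → -e2, X_6=(5, -1, 3)

(5, -1, 3)


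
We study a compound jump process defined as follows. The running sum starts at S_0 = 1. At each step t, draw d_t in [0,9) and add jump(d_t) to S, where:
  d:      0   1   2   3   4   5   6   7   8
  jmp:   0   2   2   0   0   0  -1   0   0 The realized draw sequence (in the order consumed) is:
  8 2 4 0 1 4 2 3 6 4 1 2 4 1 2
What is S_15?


t=0: S=1, d=8, jump=0, S_1=1
t=1: S=1, d=2, jump=2, S_2=3
t=2: S=3, d=4, jump=0, S_3=3
t=3: S=3, d=0, jump=0, S_4=3
t=4: S=3, d=1, jump=2, S_5=5
t=5: S=5, d=4, jump=0, S_6=5
t=6: S=5, d=2, jump=2, S_7=7
t=7: S=7, d=3, jump=0, S_8=7
t=8: S=7, d=6, jump=-1, S_9=6
t=9: S=6, d=4, jump=0, S_10=6
t=10: S=6, d=1, jump=2, S_11=8
t=11: S=8, d=2, jump=2, S_12=10
t=12: S=10, d=4, jump=0, S_13=10
t=13: S=10, d=1, jump=2, S_14=12
t=14: S=12, d=2, jump=2, S_15=14

14


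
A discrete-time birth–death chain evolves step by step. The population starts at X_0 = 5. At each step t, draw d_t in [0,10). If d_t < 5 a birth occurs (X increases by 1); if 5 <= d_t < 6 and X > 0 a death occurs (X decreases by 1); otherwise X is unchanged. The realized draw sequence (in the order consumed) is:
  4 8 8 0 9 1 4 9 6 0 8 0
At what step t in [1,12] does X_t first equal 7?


4

t=0: X=5, d=4 → birth, X_1=6
t=1: X=6, d=8 → hold, X_2=6
t=2: X=6, d=8 → hold, X_3=6
t=3: X=6, d=0 → birth, X_4=7
t=4: X=7, d=9 → hold, X_5=7
t=5: X=7, d=1 → birth, X_6=8
t=6: X=8, d=4 → birth, X_7=9
t=7: X=9, d=9 → hold, X_8=9
t=8: X=9, d=6 → hold, X_9=9
t=9: X=9, d=0 → birth, X_10=10
t=10: X=10, d=8 → hold, X_11=10
t=11: X=10, d=0 → birth, X_12=11


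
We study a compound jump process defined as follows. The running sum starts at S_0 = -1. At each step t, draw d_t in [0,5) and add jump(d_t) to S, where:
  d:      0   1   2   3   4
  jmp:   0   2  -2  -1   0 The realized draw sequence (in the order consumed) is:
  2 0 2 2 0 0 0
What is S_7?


-7

t=0: S=-1, d=2, jump=-2, S_1=-3
t=1: S=-3, d=0, jump=0, S_2=-3
t=2: S=-3, d=2, jump=-2, S_3=-5
t=3: S=-5, d=2, jump=-2, S_4=-7
t=4: S=-7, d=0, jump=0, S_5=-7
t=5: S=-7, d=0, jump=0, S_6=-7
t=6: S=-7, d=0, jump=0, S_7=-7


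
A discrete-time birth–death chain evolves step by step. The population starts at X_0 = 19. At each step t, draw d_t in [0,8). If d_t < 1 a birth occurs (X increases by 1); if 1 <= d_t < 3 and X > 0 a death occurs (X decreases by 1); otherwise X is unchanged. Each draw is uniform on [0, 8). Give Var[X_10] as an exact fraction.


115/32

X can drop by at most 1 per step and X_0 = 19 > T = 10, so X_t >= 19 − t >= 9 > 0 for every t <= 10: the floor at 0 (the 'and X > 0' condition) never binds. Hence X_10 = X_0 + Σ_{t<10} Y_t with i.i.d. increments Y_t = y(d_t) ∈ {+1, −1, 0}.
Outcome values over d=0..7: [1, -1, -1, 0, 0, 0, 0, 0]
Σy = -1, Σy² = 3, M = 8
μ = -1/8 = -1/8,  σ² = 3/8 − (-1/8)² = 23/64
Independent increments: Var[X_10] = 10·σ² = 10·(23/64) = 115/32


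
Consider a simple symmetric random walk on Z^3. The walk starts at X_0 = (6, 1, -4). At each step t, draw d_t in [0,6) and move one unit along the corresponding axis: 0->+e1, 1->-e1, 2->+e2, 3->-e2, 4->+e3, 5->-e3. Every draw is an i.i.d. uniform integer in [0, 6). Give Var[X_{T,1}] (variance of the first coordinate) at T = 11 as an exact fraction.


Outcome values over d=0..5: [1, -1, 0, 0, 0, 0]
Σy = 0, Σy² = 2, M = 6
μ = 0/6 = 0,  σ² = 2/6 − (0)² = 1/3
Independent increments: Var[X_11] = 11·σ² = 11·(1/3) = 11/3

11/3


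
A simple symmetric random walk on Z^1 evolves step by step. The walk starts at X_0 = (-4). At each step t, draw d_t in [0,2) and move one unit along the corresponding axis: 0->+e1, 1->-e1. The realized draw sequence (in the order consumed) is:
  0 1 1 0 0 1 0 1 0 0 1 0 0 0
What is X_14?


t=0: X=(-4), d=0 → +e1, X_1=(-3)
t=1: X=(-3), d=1 → -e1, X_2=(-4)
t=2: X=(-4), d=1 → -e1, X_3=(-5)
t=3: X=(-5), d=0 → +e1, X_4=(-4)
t=4: X=(-4), d=0 → +e1, X_5=(-3)
t=5: X=(-3), d=1 → -e1, X_6=(-4)
t=6: X=(-4), d=0 → +e1, X_7=(-3)
t=7: X=(-3), d=1 → -e1, X_8=(-4)
t=8: X=(-4), d=0 → +e1, X_9=(-3)
t=9: X=(-3), d=0 → +e1, X_10=(-2)
t=10: X=(-2), d=1 → -e1, X_11=(-3)
t=11: X=(-3), d=0 → +e1, X_12=(-2)
t=12: X=(-2), d=0 → +e1, X_13=(-1)
t=13: X=(-1), d=0 → +e1, X_14=(0)

(0)


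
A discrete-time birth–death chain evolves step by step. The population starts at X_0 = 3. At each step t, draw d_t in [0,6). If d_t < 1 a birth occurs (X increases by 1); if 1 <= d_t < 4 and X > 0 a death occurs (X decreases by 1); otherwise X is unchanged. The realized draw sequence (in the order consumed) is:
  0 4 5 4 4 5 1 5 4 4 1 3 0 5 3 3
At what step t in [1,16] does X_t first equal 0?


t=0: X=3, d=0 → birth, X_1=4
t=1: X=4, d=4 → hold, X_2=4
t=2: X=4, d=5 → hold, X_3=4
t=3: X=4, d=4 → hold, X_4=4
t=4: X=4, d=4 → hold, X_5=4
t=5: X=4, d=5 → hold, X_6=4
t=6: X=4, d=1 → death, X_7=3
t=7: X=3, d=5 → hold, X_8=3
t=8: X=3, d=4 → hold, X_9=3
t=9: X=3, d=4 → hold, X_10=3
t=10: X=3, d=1 → death, X_11=2
t=11: X=2, d=3 → death, X_12=1
t=12: X=1, d=0 → birth, X_13=2
t=13: X=2, d=5 → hold, X_14=2
t=14: X=2, d=3 → death, X_15=1
t=15: X=1, d=3 → death, X_16=0

16


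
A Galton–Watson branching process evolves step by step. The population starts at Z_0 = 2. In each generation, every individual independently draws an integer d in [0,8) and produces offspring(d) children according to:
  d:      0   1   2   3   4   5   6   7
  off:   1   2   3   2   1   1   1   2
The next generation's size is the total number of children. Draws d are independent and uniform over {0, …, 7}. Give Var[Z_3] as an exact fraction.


Outcome values over d=0..7: [1, 2, 3, 2, 1, 1, 1, 2]
Σy = 13, Σy² = 25, M = 8
μ = 13/8 = 13/8,  σ² = 25/8 − (13/8)² = 31/64
V_0 = 0, E_0 = 2
V_1 = 31/64·E_0 + (13/8)²·V_0 = 31/32;  E_1 = 13/4
V_2 = 31/64·E_1 + (13/8)²·V_1 = 8463/2048;  E_2 = 169/32
V_3 = 31/64·E_2 + (13/8)²·V_2 = 1765543/131072;  E_3 = 2197/256

1765543/131072


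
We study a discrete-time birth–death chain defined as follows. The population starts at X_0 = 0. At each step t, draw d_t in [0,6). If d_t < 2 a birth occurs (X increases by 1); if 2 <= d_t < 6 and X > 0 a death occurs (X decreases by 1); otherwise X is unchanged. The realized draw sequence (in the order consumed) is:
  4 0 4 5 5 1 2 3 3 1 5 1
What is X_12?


1

t=0: X=0, d=4 → hold, X_1=0
t=1: X=0, d=0 → birth, X_2=1
t=2: X=1, d=4 → death, X_3=0
t=3: X=0, d=5 → hold, X_4=0
t=4: X=0, d=5 → hold, X_5=0
t=5: X=0, d=1 → birth, X_6=1
t=6: X=1, d=2 → death, X_7=0
t=7: X=0, d=3 → hold, X_8=0
t=8: X=0, d=3 → hold, X_9=0
t=9: X=0, d=1 → birth, X_10=1
t=10: X=1, d=5 → death, X_11=0
t=11: X=0, d=1 → birth, X_12=1


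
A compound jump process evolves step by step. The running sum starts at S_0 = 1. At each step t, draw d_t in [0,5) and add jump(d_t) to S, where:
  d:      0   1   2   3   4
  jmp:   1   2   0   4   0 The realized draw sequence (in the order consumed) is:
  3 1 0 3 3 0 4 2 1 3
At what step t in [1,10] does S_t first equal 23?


10

t=0: S=1, d=3, jump=4, S_1=5
t=1: S=5, d=1, jump=2, S_2=7
t=2: S=7, d=0, jump=1, S_3=8
t=3: S=8, d=3, jump=4, S_4=12
t=4: S=12, d=3, jump=4, S_5=16
t=5: S=16, d=0, jump=1, S_6=17
t=6: S=17, d=4, jump=0, S_7=17
t=7: S=17, d=2, jump=0, S_8=17
t=8: S=17, d=1, jump=2, S_9=19
t=9: S=19, d=3, jump=4, S_10=23


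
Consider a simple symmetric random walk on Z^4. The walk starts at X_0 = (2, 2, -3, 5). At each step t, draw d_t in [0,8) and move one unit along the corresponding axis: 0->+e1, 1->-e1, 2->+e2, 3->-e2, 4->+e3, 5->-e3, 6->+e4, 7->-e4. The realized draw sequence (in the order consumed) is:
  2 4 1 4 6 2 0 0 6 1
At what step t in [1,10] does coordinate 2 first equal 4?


t=0: X=(2, 2, -3, 5), d=2 → +e2, X_1=(2, 3, -3, 5)
t=1: X=(2, 3, -3, 5), d=4 → +e3, X_2=(2, 3, -2, 5)
t=2: X=(2, 3, -2, 5), d=1 → -e1, X_3=(1, 3, -2, 5)
t=3: X=(1, 3, -2, 5), d=4 → +e3, X_4=(1, 3, -1, 5)
t=4: X=(1, 3, -1, 5), d=6 → +e4, X_5=(1, 3, -1, 6)
t=5: X=(1, 3, -1, 6), d=2 → +e2, X_6=(1, 4, -1, 6)
t=6: X=(1, 4, -1, 6), d=0 → +e1, X_7=(2, 4, -1, 6)
t=7: X=(2, 4, -1, 6), d=0 → +e1, X_8=(3, 4, -1, 6)
t=8: X=(3, 4, -1, 6), d=6 → +e4, X_9=(3, 4, -1, 7)
t=9: X=(3, 4, -1, 7), d=1 → -e1, X_10=(2, 4, -1, 7)

6


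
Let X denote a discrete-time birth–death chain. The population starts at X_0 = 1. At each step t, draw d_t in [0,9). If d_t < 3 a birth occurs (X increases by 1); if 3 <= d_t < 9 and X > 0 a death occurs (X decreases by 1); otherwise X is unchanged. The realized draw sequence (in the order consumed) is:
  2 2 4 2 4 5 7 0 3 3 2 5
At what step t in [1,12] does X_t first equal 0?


7

t=0: X=1, d=2 → birth, X_1=2
t=1: X=2, d=2 → birth, X_2=3
t=2: X=3, d=4 → death, X_3=2
t=3: X=2, d=2 → birth, X_4=3
t=4: X=3, d=4 → death, X_5=2
t=5: X=2, d=5 → death, X_6=1
t=6: X=1, d=7 → death, X_7=0
t=7: X=0, d=0 → birth, X_8=1
t=8: X=1, d=3 → death, X_9=0
t=9: X=0, d=3 → hold, X_10=0
t=10: X=0, d=2 → birth, X_11=1
t=11: X=1, d=5 → death, X_12=0


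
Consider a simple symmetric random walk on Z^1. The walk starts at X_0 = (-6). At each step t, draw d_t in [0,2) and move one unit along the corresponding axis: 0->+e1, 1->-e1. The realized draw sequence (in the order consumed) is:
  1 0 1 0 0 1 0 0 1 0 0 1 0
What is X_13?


t=0: X=(-6), d=1 → -e1, X_1=(-7)
t=1: X=(-7), d=0 → +e1, X_2=(-6)
t=2: X=(-6), d=1 → -e1, X_3=(-7)
t=3: X=(-7), d=0 → +e1, X_4=(-6)
t=4: X=(-6), d=0 → +e1, X_5=(-5)
t=5: X=(-5), d=1 → -e1, X_6=(-6)
t=6: X=(-6), d=0 → +e1, X_7=(-5)
t=7: X=(-5), d=0 → +e1, X_8=(-4)
t=8: X=(-4), d=1 → -e1, X_9=(-5)
t=9: X=(-5), d=0 → +e1, X_10=(-4)
t=10: X=(-4), d=0 → +e1, X_11=(-3)
t=11: X=(-3), d=1 → -e1, X_12=(-4)
t=12: X=(-4), d=0 → +e1, X_13=(-3)

(-3)


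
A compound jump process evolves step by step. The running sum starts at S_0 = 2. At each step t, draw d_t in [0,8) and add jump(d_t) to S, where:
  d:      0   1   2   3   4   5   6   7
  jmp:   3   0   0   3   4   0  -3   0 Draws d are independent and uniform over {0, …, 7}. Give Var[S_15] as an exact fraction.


Outcome values over d=0..7: [3, 0, 0, 3, 4, 0, -3, 0]
Σy = 7, Σy² = 43, M = 8
μ = 7/8 = 7/8,  σ² = 43/8 − (7/8)² = 295/64
Independent increments: Var[S_15] = 15·σ² = 15·(295/64) = 4425/64

4425/64


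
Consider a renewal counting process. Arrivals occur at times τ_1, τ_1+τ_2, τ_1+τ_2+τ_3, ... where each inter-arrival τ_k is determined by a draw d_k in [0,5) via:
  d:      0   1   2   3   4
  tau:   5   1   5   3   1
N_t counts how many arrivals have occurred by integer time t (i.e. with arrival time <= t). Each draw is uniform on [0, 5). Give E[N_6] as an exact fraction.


Inter-arrival values over d=0..4: [5, 1, 5, 3, 1]
Each d has probability 1/5, so the pmf of τ is: f(1) = 2/5, f(3) = 1/5, f(5) = 2/5
Renewal equation for m(n) = E[N_n]: condition on τ_1 = k (if k <= n, one arrival plus a fresh copy on the remaining n−k steps): m(n) = F(n) + Σ_{k<=n} f(k)·m(n−k), where F(n) = P(τ <= n) and m(0) = 0
m(1) = F(1) = 2/5
m(2) = F(2) + f(1)·m(1) = 2/5 + 2/5·2/5 = 14/25
m(3) = F(3) + f(1)·m(2) = 3/5 + 2/5·14/25 = 103/125
m(4) = F(4) + f(1)·m(3) + f(3)·m(1) = 3/5 + 2/5·103/125 + 1/5·2/5 = 631/625
m(5) = F(5) + f(1)·m(4) + f(3)·m(2) = 1 + 2/5·631/625 + 1/5·14/25 = 4737/3125
m(6) = F(6) + f(1)·m(5) + f(3)·m(3) + f(5)·m(1) = 1 + 2/5·4737/3125 + 1/5·103/125 + 2/5·2/5 = 30174/15625
E[N_6] = m(6) = 30174/15625

30174/15625


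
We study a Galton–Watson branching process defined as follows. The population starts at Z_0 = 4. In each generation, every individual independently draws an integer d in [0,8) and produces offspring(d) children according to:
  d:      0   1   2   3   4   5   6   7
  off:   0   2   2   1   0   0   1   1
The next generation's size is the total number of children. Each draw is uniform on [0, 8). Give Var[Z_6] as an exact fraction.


94712571135/17179869184

Outcome values over d=0..7: [0, 2, 2, 1, 0, 0, 1, 1]
Σy = 7, Σy² = 11, M = 8
μ = 7/8 = 7/8,  σ² = 11/8 − (7/8)² = 39/64
V_0 = 0, E_0 = 4
V_1 = 39/64·E_0 + (7/8)²·V_0 = 39/16;  E_1 = 7/2
V_2 = 39/64·E_1 + (7/8)²·V_1 = 4095/1024;  E_2 = 49/16
V_3 = 39/64·E_2 + (7/8)²·V_2 = 322959/65536;  E_3 = 343/128
V_4 = 39/64·E_3 + (7/8)²·V_3 = 22674015/4194304;  E_4 = 2401/1024
V_5 = 39/64·E_4 + (7/8)²·V_4 = 1494572079/268435456;  E_5 = 16807/8192
V_6 = 39/64·E_5 + (7/8)²·V_5 = 94712571135/17179869184;  E_6 = 117649/65536


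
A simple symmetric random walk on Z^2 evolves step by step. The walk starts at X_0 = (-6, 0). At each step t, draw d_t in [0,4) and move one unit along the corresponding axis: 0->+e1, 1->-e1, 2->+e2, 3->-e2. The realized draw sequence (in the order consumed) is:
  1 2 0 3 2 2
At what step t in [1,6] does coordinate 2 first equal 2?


6

t=0: X=(-6, 0), d=1 → -e1, X_1=(-7, 0)
t=1: X=(-7, 0), d=2 → +e2, X_2=(-7, 1)
t=2: X=(-7, 1), d=0 → +e1, X_3=(-6, 1)
t=3: X=(-6, 1), d=3 → -e2, X_4=(-6, 0)
t=4: X=(-6, 0), d=2 → +e2, X_5=(-6, 1)
t=5: X=(-6, 1), d=2 → +e2, X_6=(-6, 2)


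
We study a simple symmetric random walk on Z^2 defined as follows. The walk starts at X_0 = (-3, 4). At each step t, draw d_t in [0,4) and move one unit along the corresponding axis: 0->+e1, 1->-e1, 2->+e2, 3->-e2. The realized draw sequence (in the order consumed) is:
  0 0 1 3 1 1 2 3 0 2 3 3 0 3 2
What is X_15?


(-2, 2)

t=0: X=(-3, 4), d=0 → +e1, X_1=(-2, 4)
t=1: X=(-2, 4), d=0 → +e1, X_2=(-1, 4)
t=2: X=(-1, 4), d=1 → -e1, X_3=(-2, 4)
t=3: X=(-2, 4), d=3 → -e2, X_4=(-2, 3)
t=4: X=(-2, 3), d=1 → -e1, X_5=(-3, 3)
t=5: X=(-3, 3), d=1 → -e1, X_6=(-4, 3)
t=6: X=(-4, 3), d=2 → +e2, X_7=(-4, 4)
t=7: X=(-4, 4), d=3 → -e2, X_8=(-4, 3)
t=8: X=(-4, 3), d=0 → +e1, X_9=(-3, 3)
t=9: X=(-3, 3), d=2 → +e2, X_10=(-3, 4)
t=10: X=(-3, 4), d=3 → -e2, X_11=(-3, 3)
t=11: X=(-3, 3), d=3 → -e2, X_12=(-3, 2)
t=12: X=(-3, 2), d=0 → +e1, X_13=(-2, 2)
t=13: X=(-2, 2), d=3 → -e2, X_14=(-2, 1)
t=14: X=(-2, 1), d=2 → +e2, X_15=(-2, 2)


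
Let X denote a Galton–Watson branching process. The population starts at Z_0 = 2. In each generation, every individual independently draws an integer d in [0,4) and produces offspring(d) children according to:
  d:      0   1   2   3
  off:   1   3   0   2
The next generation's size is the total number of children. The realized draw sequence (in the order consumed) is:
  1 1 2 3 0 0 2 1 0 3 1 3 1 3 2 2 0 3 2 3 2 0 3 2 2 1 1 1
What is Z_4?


gen 0: Z_0=2, draws=[1, 1], offspring=[3, 3], Z_1=6
gen 1: Z_1=6, draws=[2, 3, 0, 0, 2, 1], offspring=[0, 2, 1, 1, 0, 3], Z_2=7
gen 2: Z_2=7, draws=[0, 3, 1, 3, 1, 3, 2], offspring=[1, 2, 3, 2, 3, 2, 0], Z_3=13
gen 3: Z_3=13, draws=[2, 0, 3, 2, 3, 2, 0, 3, 2, 2, 1, 1, 1], offspring=[0, 1, 2, 0, 2, 0, 1, 2, 0, 0, 3, 3, 3], Z_4=17

17


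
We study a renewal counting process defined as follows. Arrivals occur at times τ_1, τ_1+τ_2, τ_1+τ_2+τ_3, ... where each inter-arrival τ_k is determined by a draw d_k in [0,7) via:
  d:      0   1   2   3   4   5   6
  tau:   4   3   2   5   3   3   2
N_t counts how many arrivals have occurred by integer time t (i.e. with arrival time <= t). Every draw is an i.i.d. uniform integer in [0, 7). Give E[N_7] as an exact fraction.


660/343

Inter-arrival values over d=0..6: [4, 3, 2, 5, 3, 3, 2]
Each d has probability 1/7, so the pmf of τ is: f(2) = 2/7, f(3) = 3/7, f(4) = 1/7, f(5) = 1/7
Renewal equation for m(n) = E[N_n]: condition on τ_1 = k (if k <= n, one arrival plus a fresh copy on the remaining n−k steps): m(n) = F(n) + Σ_{k<=n} f(k)·m(n−k), where F(n) = P(τ <= n) and m(0) = 0
m(1) = F(1) = 0
m(2) = F(2) = 2/7
m(3) = F(3) = 5/7
m(4) = F(4) + f(2)·m(2) = 6/7 + 2/7·2/7 = 46/49
m(5) = F(5) + f(2)·m(3) + f(3)·m(2) = 1 + 2/7·5/7 + 3/7·2/7 = 65/49
m(6) = F(6) + f(2)·m(4) + f(3)·m(3) + f(4)·m(2) = 1 + 2/7·46/49 + 3/7·5/7 + 1/7·2/7 = 554/343
m(7) = F(7) + f(2)·m(5) + f(3)·m(4) + f(4)·m(3) + f(5)·m(2) = 1 + 2/7·65/49 + 3/7·46/49 + 1/7·5/7 + 1/7·2/7 = 660/343
E[N_7] = m(7) = 660/343


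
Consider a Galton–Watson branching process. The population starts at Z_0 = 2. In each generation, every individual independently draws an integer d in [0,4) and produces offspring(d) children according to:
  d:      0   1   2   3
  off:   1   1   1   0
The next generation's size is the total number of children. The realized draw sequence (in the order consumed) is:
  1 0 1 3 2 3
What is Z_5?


0

gen 0: Z_0=2, draws=[1, 0], offspring=[1, 1], Z_1=2
gen 1: Z_1=2, draws=[1, 3], offspring=[1, 0], Z_2=1
gen 2: Z_2=1, draws=[2], offspring=[1], Z_3=1
gen 3: Z_3=1, draws=[3], offspring=[0], Z_4=0
gen 4: Z_4=0, draws=[], offspring=[], Z_5=0


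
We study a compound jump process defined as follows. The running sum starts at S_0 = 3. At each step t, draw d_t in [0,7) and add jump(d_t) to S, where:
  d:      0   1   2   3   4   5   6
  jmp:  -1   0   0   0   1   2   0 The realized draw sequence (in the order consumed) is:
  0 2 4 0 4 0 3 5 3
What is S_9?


4

t=0: S=3, d=0, jump=-1, S_1=2
t=1: S=2, d=2, jump=0, S_2=2
t=2: S=2, d=4, jump=1, S_3=3
t=3: S=3, d=0, jump=-1, S_4=2
t=4: S=2, d=4, jump=1, S_5=3
t=5: S=3, d=0, jump=-1, S_6=2
t=6: S=2, d=3, jump=0, S_7=2
t=7: S=2, d=5, jump=2, S_8=4
t=8: S=4, d=3, jump=0, S_9=4


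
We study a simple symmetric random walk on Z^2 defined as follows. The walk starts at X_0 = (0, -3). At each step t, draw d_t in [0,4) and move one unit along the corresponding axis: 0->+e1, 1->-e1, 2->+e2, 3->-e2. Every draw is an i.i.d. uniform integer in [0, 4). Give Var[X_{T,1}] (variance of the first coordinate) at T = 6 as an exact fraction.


Outcome values over d=0..3: [1, -1, 0, 0]
Σy = 0, Σy² = 2, M = 4
μ = 0/4 = 0,  σ² = 2/4 − (0)² = 1/2
Independent increments: Var[X_6] = 6·σ² = 6·(1/2) = 3

3


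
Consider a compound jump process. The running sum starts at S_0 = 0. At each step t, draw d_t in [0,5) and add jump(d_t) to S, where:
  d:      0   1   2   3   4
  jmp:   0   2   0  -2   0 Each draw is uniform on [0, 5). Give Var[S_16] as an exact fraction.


Outcome values over d=0..4: [0, 2, 0, -2, 0]
Σy = 0, Σy² = 8, M = 5
μ = 0/5 = 0,  σ² = 8/5 − (0)² = 8/5
Independent increments: Var[S_16] = 16·σ² = 16·(8/5) = 128/5

128/5


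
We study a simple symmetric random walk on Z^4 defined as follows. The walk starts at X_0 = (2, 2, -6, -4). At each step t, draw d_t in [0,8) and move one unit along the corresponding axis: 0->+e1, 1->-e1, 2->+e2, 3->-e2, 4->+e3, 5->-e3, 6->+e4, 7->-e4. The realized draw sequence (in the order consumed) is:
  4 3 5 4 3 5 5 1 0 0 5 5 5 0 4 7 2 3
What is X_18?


t=0: X=(2, 2, -6, -4), d=4 → +e3, X_1=(2, 2, -5, -4)
t=1: X=(2, 2, -5, -4), d=3 → -e2, X_2=(2, 1, -5, -4)
t=2: X=(2, 1, -5, -4), d=5 → -e3, X_3=(2, 1, -6, -4)
t=3: X=(2, 1, -6, -4), d=4 → +e3, X_4=(2, 1, -5, -4)
t=4: X=(2, 1, -5, -4), d=3 → -e2, X_5=(2, 0, -5, -4)
t=5: X=(2, 0, -5, -4), d=5 → -e3, X_6=(2, 0, -6, -4)
t=6: X=(2, 0, -6, -4), d=5 → -e3, X_7=(2, 0, -7, -4)
t=7: X=(2, 0, -7, -4), d=1 → -e1, X_8=(1, 0, -7, -4)
t=8: X=(1, 0, -7, -4), d=0 → +e1, X_9=(2, 0, -7, -4)
t=9: X=(2, 0, -7, -4), d=0 → +e1, X_10=(3, 0, -7, -4)
t=10: X=(3, 0, -7, -4), d=5 → -e3, X_11=(3, 0, -8, -4)
t=11: X=(3, 0, -8, -4), d=5 → -e3, X_12=(3, 0, -9, -4)
t=12: X=(3, 0, -9, -4), d=5 → -e3, X_13=(3, 0, -10, -4)
t=13: X=(3, 0, -10, -4), d=0 → +e1, X_14=(4, 0, -10, -4)
t=14: X=(4, 0, -10, -4), d=4 → +e3, X_15=(4, 0, -9, -4)
t=15: X=(4, 0, -9, -4), d=7 → -e4, X_16=(4, 0, -9, -5)
t=16: X=(4, 0, -9, -5), d=2 → +e2, X_17=(4, 1, -9, -5)
t=17: X=(4, 1, -9, -5), d=3 → -e2, X_18=(4, 0, -9, -5)

(4, 0, -9, -5)


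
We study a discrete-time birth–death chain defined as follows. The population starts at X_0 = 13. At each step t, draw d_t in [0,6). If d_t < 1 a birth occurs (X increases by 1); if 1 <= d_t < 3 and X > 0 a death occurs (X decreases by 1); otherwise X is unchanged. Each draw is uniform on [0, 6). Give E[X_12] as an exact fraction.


11

X can drop by at most 1 per step and X_0 = 13 > T = 12, so X_t >= 13 − t >= 1 > 0 for every t <= 12: the floor at 0 (the 'and X > 0' condition) never binds. Hence X_12 = X_0 + Σ_{t<12} Y_t with i.i.d. increments Y_t = y(d_t) ∈ {+1, −1, 0}.
Outcome values over d=0..5: [1, -1, -1, 0, 0, 0]
Σy = -1, Σy² = 3, M = 6
μ = -1/6 = -1/6,  σ² = 3/6 − (-1/6)² = 17/36
E[X_12] = 13 + 12·(-1/6) = 11
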